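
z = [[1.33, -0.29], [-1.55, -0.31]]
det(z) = -0.86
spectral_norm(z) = 2.04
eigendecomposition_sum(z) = [[1.39, -0.21], [-1.15, 0.18]] + [[-0.06, -0.08], [-0.40, -0.49]]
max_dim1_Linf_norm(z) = 1.55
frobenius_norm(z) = 2.09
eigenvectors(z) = [[0.77, 0.15], [-0.64, 0.99]]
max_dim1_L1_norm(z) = 1.86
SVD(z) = [[-0.65, 0.76], [0.76, 0.65]] @ diag([2.0429514054066895, 0.4218406750739339]) @ [[-1.0, -0.02], [0.02, -1.0]]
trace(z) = 1.02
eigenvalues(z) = [1.57, -0.55]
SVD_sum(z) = [[1.32, 0.03], [-1.56, -0.04]] + [[0.01, -0.32], [0.01, -0.27]]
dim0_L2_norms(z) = [2.04, 0.42]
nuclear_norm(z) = 2.46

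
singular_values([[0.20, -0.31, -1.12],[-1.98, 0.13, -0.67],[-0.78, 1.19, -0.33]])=[2.34, 1.24, 0.93]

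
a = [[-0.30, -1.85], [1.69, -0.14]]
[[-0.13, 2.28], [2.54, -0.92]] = a @ [[1.49, -0.64], [-0.17, -1.13]]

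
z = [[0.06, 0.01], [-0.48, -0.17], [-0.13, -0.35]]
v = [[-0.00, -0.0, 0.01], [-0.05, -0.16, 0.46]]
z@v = [[-0.0, -0.00, 0.01], [0.01, 0.03, -0.08], [0.02, 0.06, -0.16]]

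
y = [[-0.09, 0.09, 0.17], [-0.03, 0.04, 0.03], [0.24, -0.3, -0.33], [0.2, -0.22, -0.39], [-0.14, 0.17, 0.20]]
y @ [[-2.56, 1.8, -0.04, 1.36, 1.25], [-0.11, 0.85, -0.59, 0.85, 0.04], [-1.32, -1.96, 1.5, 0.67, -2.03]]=[[-0.00, -0.42, 0.21, 0.07, -0.45], [0.03, -0.08, 0.02, 0.01, -0.1], [-0.15, 0.82, -0.33, -0.15, 0.96], [0.03, 0.94, -0.46, -0.18, 1.03], [0.08, -0.5, 0.21, 0.09, -0.57]]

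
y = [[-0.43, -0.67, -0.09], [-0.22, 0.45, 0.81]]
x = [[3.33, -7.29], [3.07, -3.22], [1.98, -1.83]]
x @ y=[[0.17,-5.51,-6.20], [-0.61,-3.51,-2.88], [-0.45,-2.15,-1.66]]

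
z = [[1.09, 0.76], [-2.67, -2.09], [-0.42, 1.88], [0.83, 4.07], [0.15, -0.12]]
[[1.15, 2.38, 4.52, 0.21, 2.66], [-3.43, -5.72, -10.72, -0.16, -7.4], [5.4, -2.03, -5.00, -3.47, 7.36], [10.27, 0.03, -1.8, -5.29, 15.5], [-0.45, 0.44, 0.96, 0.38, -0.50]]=z @ [[-0.82, 2.54, 5.19, 1.28, -0.25], [2.69, -0.51, -1.5, -1.56, 3.86]]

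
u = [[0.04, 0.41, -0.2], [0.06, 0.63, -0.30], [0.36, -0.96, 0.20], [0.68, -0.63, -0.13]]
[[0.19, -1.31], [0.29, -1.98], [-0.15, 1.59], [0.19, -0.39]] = u @ [[0.43, -1.29], [0.24, -1.45], [-0.39, 3.3]]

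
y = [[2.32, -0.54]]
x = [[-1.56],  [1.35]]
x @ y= [[-3.62, 0.84],[3.13, -0.73]]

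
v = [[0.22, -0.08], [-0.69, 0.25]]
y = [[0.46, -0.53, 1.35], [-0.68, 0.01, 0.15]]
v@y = [[0.16, -0.12, 0.29], [-0.49, 0.37, -0.89]]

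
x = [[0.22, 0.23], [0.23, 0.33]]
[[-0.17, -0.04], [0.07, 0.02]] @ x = [[-0.05, -0.05], [0.02, 0.02]]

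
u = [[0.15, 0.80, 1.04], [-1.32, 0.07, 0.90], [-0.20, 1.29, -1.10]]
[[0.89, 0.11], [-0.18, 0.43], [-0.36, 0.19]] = u @ [[0.53, -0.29], [0.28, 0.14], [0.56, 0.04]]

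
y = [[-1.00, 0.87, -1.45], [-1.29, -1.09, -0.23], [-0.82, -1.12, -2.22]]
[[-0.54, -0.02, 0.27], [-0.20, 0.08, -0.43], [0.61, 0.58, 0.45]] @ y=[[0.34, -0.75, 0.19], [0.45, 0.22, 1.23], [-1.73, -0.61, -2.02]]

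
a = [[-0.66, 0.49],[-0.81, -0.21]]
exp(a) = [[0.4, 0.3], [-0.49, 0.68]]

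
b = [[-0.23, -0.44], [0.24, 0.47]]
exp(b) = [[0.74, -0.50], [0.27, 1.53]]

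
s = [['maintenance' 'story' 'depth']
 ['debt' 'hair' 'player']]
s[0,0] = 'maintenance'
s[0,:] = ['maintenance', 'story', 'depth']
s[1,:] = ['debt', 'hair', 'player']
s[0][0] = 'maintenance'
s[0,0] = 'maintenance'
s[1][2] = 'player'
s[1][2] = 'player'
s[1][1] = 'hair'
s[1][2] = 'player'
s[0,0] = 'maintenance'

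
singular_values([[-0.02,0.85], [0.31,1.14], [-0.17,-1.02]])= [1.77, 0.2]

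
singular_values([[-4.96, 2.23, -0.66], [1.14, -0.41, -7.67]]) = [7.77, 5.47]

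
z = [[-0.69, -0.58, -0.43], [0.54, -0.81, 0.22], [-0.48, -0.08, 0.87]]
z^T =[[-0.69, 0.54, -0.48], [-0.58, -0.81, -0.08], [-0.43, 0.22, 0.87]]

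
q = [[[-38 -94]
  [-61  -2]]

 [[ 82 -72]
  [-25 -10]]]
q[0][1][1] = -2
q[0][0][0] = -38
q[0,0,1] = -94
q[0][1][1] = -2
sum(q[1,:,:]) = -25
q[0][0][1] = -94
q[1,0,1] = -72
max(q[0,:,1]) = -2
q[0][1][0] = -61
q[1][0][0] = 82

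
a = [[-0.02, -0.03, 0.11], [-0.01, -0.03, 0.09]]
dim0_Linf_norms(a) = [0.02, 0.03, 0.11]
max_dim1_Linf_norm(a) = 0.11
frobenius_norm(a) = 0.15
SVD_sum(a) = [[-0.02, -0.03, 0.11], [-0.01, -0.03, 0.09]] + [[-0.0, 0.0, 0.0], [0.00, -0.0, -0.00]]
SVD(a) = [[-0.77, -0.64], [-0.64, 0.77]] @ diag([0.14986041625539717, 0.006469593477112403]) @ [[0.15, 0.28, -0.95],[0.77, -0.63, -0.07]]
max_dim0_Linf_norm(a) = 0.11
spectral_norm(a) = 0.15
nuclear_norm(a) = 0.16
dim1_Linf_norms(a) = [0.11, 0.09]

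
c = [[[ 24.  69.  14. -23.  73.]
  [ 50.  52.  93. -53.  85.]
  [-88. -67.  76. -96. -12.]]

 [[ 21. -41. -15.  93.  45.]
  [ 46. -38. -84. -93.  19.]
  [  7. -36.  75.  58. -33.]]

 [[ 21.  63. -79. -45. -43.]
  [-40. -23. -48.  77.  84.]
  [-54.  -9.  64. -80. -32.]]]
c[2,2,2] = 64.0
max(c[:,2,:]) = 76.0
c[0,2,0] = -88.0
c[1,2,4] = -33.0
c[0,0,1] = 69.0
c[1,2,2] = 75.0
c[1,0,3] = 93.0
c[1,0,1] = -41.0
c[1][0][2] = -15.0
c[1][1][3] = -93.0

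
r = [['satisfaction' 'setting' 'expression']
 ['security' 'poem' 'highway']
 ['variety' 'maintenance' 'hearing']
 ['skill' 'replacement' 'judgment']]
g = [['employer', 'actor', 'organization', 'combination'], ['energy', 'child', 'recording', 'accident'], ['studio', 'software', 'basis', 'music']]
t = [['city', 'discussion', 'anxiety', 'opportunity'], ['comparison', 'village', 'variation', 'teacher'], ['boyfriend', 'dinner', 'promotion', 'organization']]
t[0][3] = 'opportunity'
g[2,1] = 'software'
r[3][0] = 'skill'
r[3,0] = 'skill'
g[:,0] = ['employer', 'energy', 'studio']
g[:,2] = ['organization', 'recording', 'basis']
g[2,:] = ['studio', 'software', 'basis', 'music']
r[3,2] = 'judgment'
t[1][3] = 'teacher'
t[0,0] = 'city'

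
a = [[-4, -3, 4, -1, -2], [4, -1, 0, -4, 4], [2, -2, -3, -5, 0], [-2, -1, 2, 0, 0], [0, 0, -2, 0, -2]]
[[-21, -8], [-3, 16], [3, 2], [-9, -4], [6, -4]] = a @ [[0, 4], [3, 0], [-3, 2], [0, 0], [0, 0]]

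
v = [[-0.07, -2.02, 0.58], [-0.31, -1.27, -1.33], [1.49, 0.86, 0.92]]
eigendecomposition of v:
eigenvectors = [[(-0.62+0j), (0.7+0j), (0.7-0j)], [0.37+0.00j, 0.20-0.42j, (0.2+0.42j)], [-0.70+0.00j, (-0.54-0.12j), (-0.54+0.12j)]]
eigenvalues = [(1.79+0j), (-1.1+1.11j), (-1.1-1.11j)]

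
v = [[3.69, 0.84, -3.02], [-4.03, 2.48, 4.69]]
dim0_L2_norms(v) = [5.46, 2.62, 5.58]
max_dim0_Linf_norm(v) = 4.69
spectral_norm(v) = 7.93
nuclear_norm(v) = 10.16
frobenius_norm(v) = 8.24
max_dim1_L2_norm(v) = 6.66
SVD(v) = [[-0.56, 0.83], [0.83, 0.56]] @ diag([7.926491115472344, 2.2361213286264223]) @ [[-0.68, 0.2, 0.70], [0.34, 0.94, 0.07]]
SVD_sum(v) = [[3.05,  -0.89,  -3.15], [-4.46,  1.3,  4.6]] + [[0.64, 1.73, 0.13], [0.43, 1.18, 0.09]]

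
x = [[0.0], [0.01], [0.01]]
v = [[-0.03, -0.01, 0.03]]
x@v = [[0.00, 0.00, 0.00], [-0.0, -0.0, 0.0], [-0.00, -0.0, 0.00]]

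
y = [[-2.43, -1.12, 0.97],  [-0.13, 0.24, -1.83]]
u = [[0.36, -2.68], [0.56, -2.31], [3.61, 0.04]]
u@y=[[-0.53, -1.05, 5.25], [-1.06, -1.18, 4.77], [-8.78, -4.03, 3.43]]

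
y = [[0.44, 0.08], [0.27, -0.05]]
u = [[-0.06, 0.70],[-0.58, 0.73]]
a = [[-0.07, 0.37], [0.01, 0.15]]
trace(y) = 0.39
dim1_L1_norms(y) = [0.52, 0.32]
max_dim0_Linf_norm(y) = 0.44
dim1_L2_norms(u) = [0.7, 0.93]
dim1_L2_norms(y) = [0.45, 0.27]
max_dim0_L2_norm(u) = 1.01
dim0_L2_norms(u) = [0.58, 1.01]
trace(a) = 0.08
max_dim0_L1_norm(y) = 0.71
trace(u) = 0.67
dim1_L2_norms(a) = [0.38, 0.15]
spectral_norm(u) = 1.12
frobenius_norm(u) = 1.17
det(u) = 0.36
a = y @ u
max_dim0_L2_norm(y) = 0.52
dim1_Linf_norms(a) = [0.37, 0.15]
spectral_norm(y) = 0.52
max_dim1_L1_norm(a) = 0.44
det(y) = -0.04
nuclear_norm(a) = 0.44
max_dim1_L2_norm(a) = 0.38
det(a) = -0.01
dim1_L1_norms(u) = [0.76, 1.31]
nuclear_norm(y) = 0.60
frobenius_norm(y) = 0.52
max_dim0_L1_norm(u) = 1.43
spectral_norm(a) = 0.40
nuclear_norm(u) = 1.44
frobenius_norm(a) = 0.41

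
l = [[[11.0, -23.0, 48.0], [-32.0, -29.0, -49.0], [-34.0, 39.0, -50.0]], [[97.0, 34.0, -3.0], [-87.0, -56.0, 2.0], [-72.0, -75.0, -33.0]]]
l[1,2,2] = -33.0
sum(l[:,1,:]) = -251.0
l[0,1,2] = -49.0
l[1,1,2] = 2.0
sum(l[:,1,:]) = -251.0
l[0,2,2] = -50.0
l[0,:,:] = [[11.0, -23.0, 48.0], [-32.0, -29.0, -49.0], [-34.0, 39.0, -50.0]]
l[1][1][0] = -87.0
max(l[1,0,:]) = 97.0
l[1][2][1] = -75.0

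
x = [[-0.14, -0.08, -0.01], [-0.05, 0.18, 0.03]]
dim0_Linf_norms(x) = [0.14, 0.18, 0.03]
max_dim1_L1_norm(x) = 0.26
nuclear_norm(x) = 0.35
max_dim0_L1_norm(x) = 0.26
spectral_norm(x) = 0.20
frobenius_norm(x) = 0.25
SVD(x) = [[-0.48, 0.88], [0.88, 0.48]] @ diag([0.20012530415117585, 0.14781699035766951]) @ [[0.12, 0.98, 0.16], [-0.99, 0.11, 0.04]]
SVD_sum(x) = [[-0.01, -0.09, -0.02], [0.02, 0.17, 0.03]] + [[-0.13, 0.01, 0.01], [-0.07, 0.01, 0.00]]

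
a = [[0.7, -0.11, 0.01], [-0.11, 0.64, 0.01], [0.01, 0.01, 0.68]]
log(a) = [[-0.37, -0.17, 0.02], [-0.17, -0.46, 0.02], [0.02, 0.02, -0.39]]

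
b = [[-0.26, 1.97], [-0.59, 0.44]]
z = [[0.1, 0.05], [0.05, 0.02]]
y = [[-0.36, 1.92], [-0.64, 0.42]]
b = z + y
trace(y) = 0.06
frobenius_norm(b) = 2.12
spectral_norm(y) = 2.03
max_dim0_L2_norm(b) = 2.02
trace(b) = 0.18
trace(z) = 0.12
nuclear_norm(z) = 0.13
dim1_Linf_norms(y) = [1.92, 0.64]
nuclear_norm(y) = 2.56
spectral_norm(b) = 2.06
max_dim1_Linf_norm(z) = 0.1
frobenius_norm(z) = 0.12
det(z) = -0.00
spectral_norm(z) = 0.12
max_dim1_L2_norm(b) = 1.99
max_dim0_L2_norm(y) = 1.97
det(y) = 1.08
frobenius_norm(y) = 2.10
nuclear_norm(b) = 2.57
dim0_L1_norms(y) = [1.0, 2.34]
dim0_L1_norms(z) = [0.15, 0.07]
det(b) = 1.05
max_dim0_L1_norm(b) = 2.41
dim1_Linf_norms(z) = [0.1, 0.05]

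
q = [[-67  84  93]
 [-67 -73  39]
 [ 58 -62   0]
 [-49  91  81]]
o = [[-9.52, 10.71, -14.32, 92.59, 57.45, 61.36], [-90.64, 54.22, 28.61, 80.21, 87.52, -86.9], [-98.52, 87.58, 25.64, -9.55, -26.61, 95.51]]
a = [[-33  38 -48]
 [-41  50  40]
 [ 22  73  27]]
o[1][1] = 54.22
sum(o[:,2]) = 39.93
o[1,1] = 54.22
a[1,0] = -41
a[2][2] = 27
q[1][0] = -67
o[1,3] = 80.21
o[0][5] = 61.36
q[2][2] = 0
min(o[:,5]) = -86.9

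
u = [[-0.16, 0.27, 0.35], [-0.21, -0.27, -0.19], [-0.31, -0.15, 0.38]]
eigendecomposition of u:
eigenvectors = [[(0.73+0j), (0.73-0j), 0.38+0.00j], [-0.30+0.53j, -0.30-0.53j, -0.41+0.00j], [0.19+0.25j, 0.19-0.25j, (0.83+0j)]]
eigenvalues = [(-0.18+0.31j), (-0.18-0.31j), (0.31+0j)]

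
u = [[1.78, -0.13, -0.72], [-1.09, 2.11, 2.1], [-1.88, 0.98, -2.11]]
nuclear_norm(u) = 7.72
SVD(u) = [[0.45, -0.14, -0.88], [-0.87, -0.29, -0.39], [-0.2, 0.95, -0.25]] @ diag([3.4471304795089313, 3.0536752451727116, 1.2219488345507359]) @ [[0.62, -0.61, -0.50],[-0.56, 0.11, -0.82],[-0.55, -0.79, 0.27]]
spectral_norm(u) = 3.45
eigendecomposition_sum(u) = [[0.92, -0.48, -0.33], [-3.35, 1.76, 1.19], [-0.98, 0.51, 0.35]] + [[1.00, 0.28, -0.03],[1.9, 0.54, -0.06],[-0.00, -0.00, 0.0]] + [[-0.13, 0.07, -0.36], [0.36, -0.19, 0.98], [-0.90, 0.47, -2.46]]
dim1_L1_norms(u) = [2.63, 5.3, 4.97]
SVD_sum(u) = [[0.95, -0.93, -0.77], [-1.85, 1.83, 1.5], [-0.43, 0.43, 0.35]] + [[0.23, -0.05, 0.34], [0.5, -0.10, 0.73], [-1.62, 0.31, -2.38]] + [[0.6, 0.85, -0.29], [0.27, 0.38, -0.13], [0.17, 0.24, -0.08]]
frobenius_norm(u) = 4.76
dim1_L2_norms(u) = [1.92, 3.17, 2.99]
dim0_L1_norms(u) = [4.75, 3.22, 4.93]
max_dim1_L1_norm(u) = 5.3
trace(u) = 1.78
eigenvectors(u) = [[-0.25, 0.46, 0.14],  [0.93, 0.89, -0.37],  [0.27, -0.00, 0.92]]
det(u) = -12.86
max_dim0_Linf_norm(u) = 2.11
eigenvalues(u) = [3.02, 1.53, -2.78]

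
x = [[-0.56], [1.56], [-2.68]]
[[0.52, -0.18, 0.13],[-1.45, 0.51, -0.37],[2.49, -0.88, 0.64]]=x @ [[-0.93, 0.33, -0.24]]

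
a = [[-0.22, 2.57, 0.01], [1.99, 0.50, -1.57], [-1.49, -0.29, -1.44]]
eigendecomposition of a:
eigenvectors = [[(0.63+0j), (0.23-0.54j), 0.23+0.54j], [(0.73+0j), 0.05+0.46j, (0.05-0.46j)], [(-0.27+0j), 0.67+0.00j, 0.67-0.00j]]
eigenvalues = [(2.78+0j), (-1.97+1.01j), (-1.97-1.01j)]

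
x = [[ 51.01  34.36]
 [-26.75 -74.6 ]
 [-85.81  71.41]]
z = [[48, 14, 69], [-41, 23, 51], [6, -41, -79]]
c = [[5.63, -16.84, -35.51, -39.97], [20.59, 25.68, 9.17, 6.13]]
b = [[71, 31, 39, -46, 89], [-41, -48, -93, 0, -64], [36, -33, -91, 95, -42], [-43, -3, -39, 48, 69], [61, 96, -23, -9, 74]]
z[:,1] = [14, 23, -41]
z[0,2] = 69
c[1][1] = 25.68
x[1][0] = -26.75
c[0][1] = -16.84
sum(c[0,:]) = -86.69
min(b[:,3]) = -46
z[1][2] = 51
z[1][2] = 51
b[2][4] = -42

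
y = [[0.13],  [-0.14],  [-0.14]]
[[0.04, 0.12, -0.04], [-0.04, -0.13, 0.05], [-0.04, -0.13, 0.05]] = y@[[0.32, 0.91, -0.33]]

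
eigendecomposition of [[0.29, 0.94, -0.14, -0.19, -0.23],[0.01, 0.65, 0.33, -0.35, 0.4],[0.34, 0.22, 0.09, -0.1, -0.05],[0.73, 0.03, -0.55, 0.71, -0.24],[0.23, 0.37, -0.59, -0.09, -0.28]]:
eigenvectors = [[-0.46-0.31j, -0.46+0.31j, (0.25+0.5j), 0.25-0.50j, (-0.37+0j)], [0.25+0.14j, 0.25-0.14j, (0.11+0.47j), (0.11-0.47j), (0.05+0j)], [(-0.04+0.27j), (-0.04-0.27j), (0.19+0.26j), 0.19-0.26j, (-0.71+0j)], [0.03+0.38j, 0.03-0.38j, 0.58+0.00j, (0.58-0j), (0.05+0j)], [(-0.62+0j), (-0.62-0j), (-0.02+0.12j), (-0.02-0.12j), 0.60+0.00j]]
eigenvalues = [(-0.29+0.34j), (-0.29-0.34j), (0.87+0.36j), (0.87-0.36j), (0.3+0j)]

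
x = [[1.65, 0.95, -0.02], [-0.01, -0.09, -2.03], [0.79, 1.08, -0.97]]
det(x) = 2.23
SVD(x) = [[-0.55,0.65,-0.53], [-0.53,-0.76,-0.37], [-0.64,0.08,0.76]] @ diag([2.510345930701968, 1.996634475999465, 0.44442555896169]) @ [[-0.56, -0.47, 0.68], [0.57, 0.38, 0.73], [-0.6, 0.80, 0.05]]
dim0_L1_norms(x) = [2.45, 2.12, 3.02]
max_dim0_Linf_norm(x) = 2.03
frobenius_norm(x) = 3.24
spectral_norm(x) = 2.51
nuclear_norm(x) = 4.95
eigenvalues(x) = [(1.37+0j), (-0.39+1.21j), (-0.39-1.21j)]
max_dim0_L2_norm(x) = 2.25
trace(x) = 0.59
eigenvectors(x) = [[(-0.94+0j), (-0.27-0.17j), (-0.27+0.17j)], [0.27+0.00j, (0.81+0j), 0.81-0.00j], [-0.19+0.00j, 0.12-0.48j, (0.12+0.48j)]]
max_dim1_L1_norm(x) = 2.84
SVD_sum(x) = [[0.78,  0.64,  -0.95], [0.75,  0.62,  -0.92], [0.9,  0.75,  -1.1]] + [[0.73, 0.50, 0.94],[-0.86, -0.58, -1.10],[0.09, 0.06, 0.12]] + [[0.14,-0.19,-0.01], [0.10,-0.13,-0.01], [-0.2,0.27,0.02]]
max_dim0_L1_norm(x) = 3.02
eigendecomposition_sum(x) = [[(1.68-0j), 0.66-0.00j, -0.59+0.00j], [-0.49+0.00j, (-0.19+0j), 0.17+0.00j], [(0.34-0j), (0.13-0j), (-0.12+0j)]] + [[(-0.02-0.16j), 0.15-0.28j, (0.28+0.38j)], [0.24+0.32j, 0.05+0.78j, -1.10-0.44j], [(0.22-0.1j), (0.47+0.09j), -0.43+0.59j]] + [[-0.02+0.16j, 0.15+0.28j, 0.28-0.38j], [(0.24-0.32j), 0.05-0.78j, (-1.1+0.44j)], [(0.22+0.1j), 0.47-0.09j, (-0.43-0.59j)]]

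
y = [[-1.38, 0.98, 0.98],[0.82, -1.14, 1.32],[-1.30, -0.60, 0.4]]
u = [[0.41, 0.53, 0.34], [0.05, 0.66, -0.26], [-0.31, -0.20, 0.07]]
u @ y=[[-0.57, -0.41, 1.24],[0.81, -0.55, 0.82],[0.17, -0.12, -0.54]]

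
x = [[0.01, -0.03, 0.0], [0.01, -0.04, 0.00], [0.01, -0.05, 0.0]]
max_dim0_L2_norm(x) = 0.07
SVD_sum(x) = [[0.01, -0.03, 0.00],[0.01, -0.04, 0.0],[0.01, -0.05, 0.0]] + [[0.00,0.0,0.0], [0.0,0.00,0.0], [-0.00,-0.00,0.00]] + [[0.00, 0.0, 0.00], [0.00, 0.00, -0.0], [0.0, 0.00, 0.00]]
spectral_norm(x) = 0.07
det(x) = 0.00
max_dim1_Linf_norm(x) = 0.05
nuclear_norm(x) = 0.08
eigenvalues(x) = [0.0, -0.03, 0.0]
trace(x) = -0.03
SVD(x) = [[-0.43, 0.8, 0.41], [-0.57, 0.11, -0.82], [-0.7, -0.59, 0.41]] @ diag([0.07272313909885735, 0.003368239838290568, 0.0]) @ [[-0.23, 0.97, -0.0], [0.97, 0.23, 0.00], [0.00, 0.00, 1.0]]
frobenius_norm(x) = 0.07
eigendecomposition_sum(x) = [[0.00,0.0,0.0], [0.0,0.0,0.00], [0.00,-0.00,0.0]] + [[0.01, -0.03, -0.0], [0.01, -0.04, -0.0], [0.01, -0.05, -0.0]] + [[0.0, -0.00, 0.0],[0.00, -0.00, 0.0],[-0.00, 0.0, 0.0]]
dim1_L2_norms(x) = [0.03, 0.04, 0.05]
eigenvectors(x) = [[0.0, -0.39, -0.86], [0.00, -0.56, -0.2], [1.0, -0.73, 0.46]]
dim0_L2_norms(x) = [0.02, 0.07, 0.0]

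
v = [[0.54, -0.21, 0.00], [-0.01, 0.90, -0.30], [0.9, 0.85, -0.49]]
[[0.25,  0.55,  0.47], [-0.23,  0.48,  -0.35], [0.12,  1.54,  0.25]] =v@[[0.35,  1.27,  0.86],[-0.30,  0.66,  -0.05],[-0.13,  0.33,  0.98]]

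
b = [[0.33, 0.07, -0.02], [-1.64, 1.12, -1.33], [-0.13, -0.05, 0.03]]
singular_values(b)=[2.4, 0.31, 0.0]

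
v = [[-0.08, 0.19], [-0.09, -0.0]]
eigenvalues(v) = [(-0.04+0.12j), (-0.04-0.12j)]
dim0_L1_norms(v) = [0.17, 0.19]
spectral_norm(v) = 0.21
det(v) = 0.02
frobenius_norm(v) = 0.22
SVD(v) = [[-0.98, -0.2], [-0.20, 0.98]] @ diag([0.20963344015993884, 0.08157095541128187]) @ [[0.46,-0.89], [-0.89,-0.46]]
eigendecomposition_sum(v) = [[-0.04+0.06j,  0.09+0.03j], [-0.04-0.01j,  0.00+0.07j]] + [[(-0.04-0.06j), 0.09-0.03j],[(-0.04+0.01j), 0.00-0.07j]]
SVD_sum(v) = [[-0.09, 0.18], [-0.02, 0.04]] + [[0.01, 0.01], [-0.07, -0.04]]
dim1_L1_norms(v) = [0.27, 0.09]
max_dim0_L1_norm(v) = 0.19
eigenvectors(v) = [[0.82+0.00j, 0.82-0.00j], [(0.17+0.54j), 0.17-0.54j]]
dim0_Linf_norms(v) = [0.09, 0.19]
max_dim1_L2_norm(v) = 0.21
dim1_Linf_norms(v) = [0.19, 0.09]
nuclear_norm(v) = 0.29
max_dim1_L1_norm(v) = 0.27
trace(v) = -0.08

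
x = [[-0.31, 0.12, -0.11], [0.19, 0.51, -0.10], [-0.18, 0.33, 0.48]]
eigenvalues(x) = [(-0.36+0j), (0.52+0.19j), (0.52-0.19j)]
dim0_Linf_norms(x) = [0.31, 0.51, 0.48]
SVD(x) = [[0.13, -0.1, -0.99], [0.55, 0.83, -0.01], [0.82, -0.55, 0.17]] @ diag([0.6609580295545686, 0.4981209938087844, 0.33986756052069866]) @ [[-0.13, 0.86, 0.49], [0.58, 0.47, -0.67], [0.81, -0.20, 0.56]]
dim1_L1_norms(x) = [0.54, 0.8, 0.99]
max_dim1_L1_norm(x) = 0.99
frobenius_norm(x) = 0.89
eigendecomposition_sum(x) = [[(-0.34+0j),0.06-0.00j,(-0.04-0j)], [0.06-0.00j,-0.01+0.00j,(0.01+0j)], [-0.10+0.00j,(0.02-0j),(-0.01-0j)]] + [[(0.02+0.01j), 0.03+0.06j, -0.04+0.02j],[0.06-0.03j, (0.26+0.07j), -0.05+0.16j],[-0.04-0.11j, (0.16-0.39j), 0.25+0.11j]] + [[(0.02-0.01j), (0.03-0.06j), -0.04-0.02j], [(0.06+0.03j), (0.26-0.07j), (-0.05-0.16j)], [-0.04+0.11j, 0.16+0.39j, 0.25-0.11j]]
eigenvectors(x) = [[(0.95+0j), 0.08-0.09j, 0.08+0.09j], [-0.17+0.00j, -0.06-0.53j, (-0.06+0.53j)], [(0.27+0j), -0.84+0.00j, -0.84-0.00j]]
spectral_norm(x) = 0.66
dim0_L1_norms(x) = [0.68, 0.96, 0.69]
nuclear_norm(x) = 1.50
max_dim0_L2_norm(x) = 0.62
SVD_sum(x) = [[-0.01, 0.08, 0.04], [-0.05, 0.32, 0.18], [-0.07, 0.47, 0.27]] + [[-0.03, -0.02, 0.03], [0.24, 0.19, -0.28], [-0.16, -0.13, 0.18]] + [[-0.27, 0.07, -0.19], [-0.0, 0.00, -0.0], [0.05, -0.01, 0.03]]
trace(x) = 0.68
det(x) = -0.11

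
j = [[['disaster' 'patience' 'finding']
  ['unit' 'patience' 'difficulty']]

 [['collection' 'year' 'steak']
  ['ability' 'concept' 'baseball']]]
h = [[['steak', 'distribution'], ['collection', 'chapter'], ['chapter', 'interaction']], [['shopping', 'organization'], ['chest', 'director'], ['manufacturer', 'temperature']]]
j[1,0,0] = 'collection'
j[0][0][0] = 'disaster'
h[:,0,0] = ['steak', 'shopping']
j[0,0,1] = 'patience'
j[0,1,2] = 'difficulty'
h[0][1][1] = 'chapter'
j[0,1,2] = 'difficulty'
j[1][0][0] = 'collection'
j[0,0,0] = 'disaster'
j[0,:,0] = ['disaster', 'unit']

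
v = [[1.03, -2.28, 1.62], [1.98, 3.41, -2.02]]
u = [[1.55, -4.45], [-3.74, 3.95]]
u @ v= [[-7.21,  -18.71,  11.5],[3.97,  22.00,  -14.04]]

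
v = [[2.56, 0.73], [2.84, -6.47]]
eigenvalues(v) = [2.78, -6.69]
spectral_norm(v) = 7.08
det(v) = -18.64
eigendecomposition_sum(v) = [[2.72, 0.21], [0.83, 0.07]] + [[-0.16, 0.52], [2.01, -6.54]]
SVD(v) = [[0.06, 1.0], [1.00, -0.06]] @ diag([7.0765410119649115, 2.6335465262604774]) @ [[0.42, -0.91], [0.91, 0.42]]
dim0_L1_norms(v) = [5.4, 7.2]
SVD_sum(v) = [[0.18, -0.38], [2.98, -6.40]] + [[2.38, 1.11],[-0.14, -0.07]]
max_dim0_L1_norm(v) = 7.2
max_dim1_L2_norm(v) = 7.07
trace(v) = -3.91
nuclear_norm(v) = 9.71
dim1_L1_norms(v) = [3.29, 9.31]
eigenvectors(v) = [[0.96, -0.08], [0.29, 1.00]]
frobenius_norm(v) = 7.55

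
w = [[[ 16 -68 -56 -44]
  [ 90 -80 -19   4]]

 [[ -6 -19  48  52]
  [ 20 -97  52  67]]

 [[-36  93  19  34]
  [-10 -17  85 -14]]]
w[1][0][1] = -19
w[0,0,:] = [16, -68, -56, -44]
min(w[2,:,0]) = -36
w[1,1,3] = 67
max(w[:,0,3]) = 52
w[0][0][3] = -44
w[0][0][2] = -56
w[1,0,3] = 52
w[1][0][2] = 48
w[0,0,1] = -68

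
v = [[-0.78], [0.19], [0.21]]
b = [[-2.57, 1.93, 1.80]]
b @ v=[[2.75]]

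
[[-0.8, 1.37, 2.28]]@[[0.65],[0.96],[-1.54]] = [[-2.72]]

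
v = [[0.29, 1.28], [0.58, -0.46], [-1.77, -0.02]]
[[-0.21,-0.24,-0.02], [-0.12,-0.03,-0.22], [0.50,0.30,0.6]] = v @[[-0.28,-0.17,-0.34], [-0.10,-0.15,0.06]]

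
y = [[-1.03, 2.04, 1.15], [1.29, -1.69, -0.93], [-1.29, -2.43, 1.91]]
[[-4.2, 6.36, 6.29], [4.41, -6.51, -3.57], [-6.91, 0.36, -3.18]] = y@[[2.22, -2.84, 3.55], [0.15, 1.55, 2.60], [-1.93, 0.24, 4.04]]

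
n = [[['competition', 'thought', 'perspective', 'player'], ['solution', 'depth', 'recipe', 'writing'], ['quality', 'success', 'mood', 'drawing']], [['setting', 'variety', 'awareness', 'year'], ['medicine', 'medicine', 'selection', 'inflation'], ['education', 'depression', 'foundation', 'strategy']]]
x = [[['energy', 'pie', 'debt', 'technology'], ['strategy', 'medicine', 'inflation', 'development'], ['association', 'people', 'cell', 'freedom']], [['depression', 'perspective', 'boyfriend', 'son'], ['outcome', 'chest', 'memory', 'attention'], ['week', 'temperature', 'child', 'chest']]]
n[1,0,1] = 'variety'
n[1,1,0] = 'medicine'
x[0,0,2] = 'debt'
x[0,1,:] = ['strategy', 'medicine', 'inflation', 'development']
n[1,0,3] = 'year'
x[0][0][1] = 'pie'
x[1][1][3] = 'attention'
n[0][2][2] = 'mood'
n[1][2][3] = 'strategy'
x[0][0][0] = 'energy'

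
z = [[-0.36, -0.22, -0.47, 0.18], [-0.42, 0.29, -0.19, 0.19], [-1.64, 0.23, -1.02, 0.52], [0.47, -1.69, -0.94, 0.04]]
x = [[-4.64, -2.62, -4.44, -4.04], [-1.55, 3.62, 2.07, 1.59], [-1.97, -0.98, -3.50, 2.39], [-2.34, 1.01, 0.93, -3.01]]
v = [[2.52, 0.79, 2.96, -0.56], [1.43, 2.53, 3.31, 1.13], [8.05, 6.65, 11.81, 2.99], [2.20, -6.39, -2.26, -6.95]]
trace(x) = -7.53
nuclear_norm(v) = 27.08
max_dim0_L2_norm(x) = 6.09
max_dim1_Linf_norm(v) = 11.81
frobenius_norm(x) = 11.22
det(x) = 21.62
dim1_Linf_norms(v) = [2.96, 3.31, 11.81, 6.95]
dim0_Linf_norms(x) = [4.64, 3.62, 4.44, 4.04]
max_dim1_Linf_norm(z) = 1.69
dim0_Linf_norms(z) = [1.64, 1.69, 1.02, 0.52]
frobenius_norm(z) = 2.96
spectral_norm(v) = 17.80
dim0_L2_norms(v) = [8.83, 9.6, 12.82, 7.67]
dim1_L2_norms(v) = [4.01, 4.55, 16.04, 9.95]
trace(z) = -1.05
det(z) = 0.00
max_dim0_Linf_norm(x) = 4.64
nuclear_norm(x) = 18.63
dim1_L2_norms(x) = [8.03, 4.72, 4.78, 4.05]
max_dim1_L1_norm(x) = 15.74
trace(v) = 9.91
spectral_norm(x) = 8.89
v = z @ x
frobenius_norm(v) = 19.83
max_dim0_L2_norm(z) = 1.79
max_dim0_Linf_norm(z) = 1.69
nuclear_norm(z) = 4.29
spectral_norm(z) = 2.16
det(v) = 0.06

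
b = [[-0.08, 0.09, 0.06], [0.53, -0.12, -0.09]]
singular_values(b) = [0.56, 0.08]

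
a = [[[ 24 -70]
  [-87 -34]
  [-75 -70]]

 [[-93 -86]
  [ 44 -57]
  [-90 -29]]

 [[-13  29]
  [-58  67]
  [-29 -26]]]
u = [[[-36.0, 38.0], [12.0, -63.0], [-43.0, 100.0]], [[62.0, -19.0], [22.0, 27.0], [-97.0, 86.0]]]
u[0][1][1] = -63.0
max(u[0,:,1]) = 100.0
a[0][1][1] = -34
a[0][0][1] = -70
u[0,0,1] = 38.0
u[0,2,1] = 100.0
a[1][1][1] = -57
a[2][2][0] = -29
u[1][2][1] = 86.0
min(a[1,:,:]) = -93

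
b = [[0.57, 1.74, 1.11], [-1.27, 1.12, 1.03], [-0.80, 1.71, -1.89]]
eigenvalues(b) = [(1.08+1.65j), (1.08-1.65j), (-2.37+0j)]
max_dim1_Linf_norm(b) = 1.89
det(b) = -9.24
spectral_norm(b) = 2.81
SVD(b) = [[-0.42, -0.65, -0.64],[-0.44, -0.47, 0.76],[-0.79, 0.6, -0.09]] @ diag([2.812322579978379, 2.4324077106343354, 1.3502719857089467]) @ [[0.34, -0.92, 0.21], [-0.1, -0.25, -0.96], [-0.93, -0.31, 0.18]]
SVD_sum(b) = [[-0.40, 1.08, -0.24],  [-0.43, 1.15, -0.26],  [-0.76, 2.05, -0.46]] + [[0.16, 0.40, 1.51], [0.12, 0.29, 1.1], [-0.15, -0.37, -1.41]] + [[0.81,0.27,-0.16], [-0.96,-0.32,0.19], [0.11,0.04,-0.02]]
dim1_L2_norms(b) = [2.14, 1.98, 2.67]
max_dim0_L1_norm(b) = 4.57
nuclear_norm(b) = 6.60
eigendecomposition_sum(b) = [[0.28+1.01j, (0.96-0.71j), 0.39-0.09j], [(-0.65+0.45j), (0.74+0.51j), (0.16+0.26j)], [(-0.35+0.18j), 0.34+0.30j, 0.06+0.14j]] + [[(0.28-1.01j), 0.96+0.71j, 0.39+0.09j],  [(-0.65-0.45j), (0.74-0.51j), (0.16-0.26j)],  [(-0.35-0.18j), 0.34-0.30j, 0.06-0.14j]] + [[(0.02-0j), (-0.17+0j), (0.34-0j)],  [(0.04-0j), -0.37+0.00j, 0.72-0.00j],  [-0.10+0.00j, (1.04-0j), -2.01+0.00j]]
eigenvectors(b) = [[(-0.76+0j),-0.76-0.00j,-0.16+0.00j], [(-0.19-0.55j),(-0.19+0.55j),(-0.33+0j)], [(-0.06-0.28j),(-0.06+0.28j),0.93+0.00j]]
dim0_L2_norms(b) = [1.61, 2.68, 2.42]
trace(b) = -0.20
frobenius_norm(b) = 3.96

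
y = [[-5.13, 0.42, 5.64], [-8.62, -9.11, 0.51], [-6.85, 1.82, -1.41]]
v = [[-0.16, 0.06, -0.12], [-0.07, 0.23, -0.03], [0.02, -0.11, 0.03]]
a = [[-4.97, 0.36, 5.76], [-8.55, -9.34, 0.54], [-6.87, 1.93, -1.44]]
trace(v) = 0.10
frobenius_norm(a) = 16.48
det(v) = -0.00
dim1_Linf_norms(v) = [0.16, 0.23, 0.11]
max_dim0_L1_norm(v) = 0.4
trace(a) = -15.75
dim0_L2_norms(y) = [12.15, 9.3, 5.84]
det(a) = -532.08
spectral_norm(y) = 13.82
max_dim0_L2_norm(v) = 0.26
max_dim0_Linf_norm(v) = 0.23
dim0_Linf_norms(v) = [0.16, 0.23, 0.12]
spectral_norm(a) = 13.84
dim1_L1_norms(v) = [0.34, 0.33, 0.16]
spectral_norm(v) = 0.30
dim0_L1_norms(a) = [20.39, 11.63, 7.74]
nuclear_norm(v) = 0.47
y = a + v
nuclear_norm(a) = 26.37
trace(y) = -15.65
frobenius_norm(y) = 16.37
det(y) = -508.14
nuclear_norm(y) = 26.09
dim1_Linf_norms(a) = [5.76, 9.34, 6.87]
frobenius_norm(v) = 0.34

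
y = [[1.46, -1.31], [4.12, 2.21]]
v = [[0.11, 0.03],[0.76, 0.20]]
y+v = [[1.57, -1.28], [4.88, 2.41]]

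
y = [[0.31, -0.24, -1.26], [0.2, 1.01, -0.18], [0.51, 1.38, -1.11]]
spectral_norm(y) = 2.17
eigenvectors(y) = [[-0.87, -0.95, 0.89], [0.06, 0.14, -0.45], [-0.48, -0.26, -0.10]]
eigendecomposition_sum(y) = [[0.81, 2.01, -1.87], [-0.06, -0.15, 0.14], [0.45, 1.11, -1.03]] + [[0.01, 0.02, -0.01],[-0.0, -0.0, 0.00],[0.0, 0.01, -0.0]] + [[-0.51, -2.27, 0.62],[0.26, 1.16, -0.32],[0.06, 0.26, -0.07]]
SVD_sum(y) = [[0.22, 0.53, -0.52],[0.25, 0.59, -0.58],[0.52, 1.26, -1.23]] + [[0.09, -0.77, -0.74], [-0.05, 0.42, 0.4], [-0.01, 0.12, 0.12]] + [[0.00,-0.0,0.0], [0.00,-0.00,0.0], [-0.00,0.0,-0.0]]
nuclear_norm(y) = 3.40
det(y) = -0.00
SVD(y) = [[-0.35,0.87,-0.34], [-0.40,-0.47,-0.79], [-0.85,-0.14,0.52]] @ diag([2.171154407568289, 1.231457876184367, 0.000194114101709352]) @ [[-0.29, -0.68, 0.67], [0.08, -0.72, -0.69], [-0.95, 0.14, -0.26]]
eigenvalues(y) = [-0.37, 0.0, 0.58]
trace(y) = 0.21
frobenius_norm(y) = 2.50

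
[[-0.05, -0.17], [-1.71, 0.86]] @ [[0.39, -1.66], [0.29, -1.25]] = [[-0.07, 0.30],[-0.42, 1.76]]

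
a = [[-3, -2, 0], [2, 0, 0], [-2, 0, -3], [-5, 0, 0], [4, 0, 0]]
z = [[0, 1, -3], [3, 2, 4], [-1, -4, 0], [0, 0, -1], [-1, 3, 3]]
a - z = [[-3, -3, 3], [-1, -2, -4], [-1, 4, -3], [-5, 0, 1], [5, -3, -3]]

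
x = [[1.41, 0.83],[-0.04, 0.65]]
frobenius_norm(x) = 1.76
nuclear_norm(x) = 2.24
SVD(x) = [[-0.98,-0.20], [-0.20,0.98]] @ diag([1.6662002793930755, 0.569979498710644]) @ [[-0.82,-0.57], [-0.57,0.82]]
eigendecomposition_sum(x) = [[1.46,1.7], [-0.08,-0.10]] + [[-0.05, -0.87], [0.04, 0.75]]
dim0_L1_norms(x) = [1.45, 1.48]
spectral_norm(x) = 1.67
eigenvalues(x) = [1.36, 0.7]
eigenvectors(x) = [[1.00,-0.76], [-0.06,0.65]]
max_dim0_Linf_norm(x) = 1.41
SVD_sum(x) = [[1.35, 0.92],[0.28, 0.19]] + [[0.06,  -0.09], [-0.32,  0.46]]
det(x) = 0.95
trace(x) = 2.06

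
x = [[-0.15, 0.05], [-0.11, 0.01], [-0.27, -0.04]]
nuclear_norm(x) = 0.39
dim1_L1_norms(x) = [0.2, 0.12, 0.31]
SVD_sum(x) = [[-0.15, -0.00], [-0.11, -0.00], [-0.27, -0.01]] + [[-0.0, 0.05], [-0.0, 0.01], [0.00, -0.03]]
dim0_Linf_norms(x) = [0.27, 0.05]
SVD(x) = [[-0.45, -0.83], [-0.33, -0.19], [-0.83, 0.53]] @ diag([0.32794333747091453, 0.06444507280186652]) @ [[1.0,0.02], [0.02,-1.0]]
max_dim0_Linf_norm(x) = 0.27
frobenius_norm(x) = 0.33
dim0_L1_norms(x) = [0.53, 0.1]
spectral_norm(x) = 0.33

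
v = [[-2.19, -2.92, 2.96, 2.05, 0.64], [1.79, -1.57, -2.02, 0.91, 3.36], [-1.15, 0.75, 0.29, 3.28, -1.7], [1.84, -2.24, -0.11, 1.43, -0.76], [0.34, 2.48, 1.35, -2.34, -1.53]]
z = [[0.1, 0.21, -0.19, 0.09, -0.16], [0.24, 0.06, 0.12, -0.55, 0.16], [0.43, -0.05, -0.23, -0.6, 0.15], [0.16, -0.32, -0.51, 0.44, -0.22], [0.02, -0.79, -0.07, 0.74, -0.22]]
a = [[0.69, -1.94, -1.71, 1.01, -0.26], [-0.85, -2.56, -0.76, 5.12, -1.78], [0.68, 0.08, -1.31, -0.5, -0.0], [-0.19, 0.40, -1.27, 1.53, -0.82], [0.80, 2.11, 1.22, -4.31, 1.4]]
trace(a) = -0.25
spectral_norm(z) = 1.44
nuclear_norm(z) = 2.91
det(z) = 0.00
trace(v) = -3.57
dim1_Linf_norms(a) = [1.94, 5.12, 1.31, 1.53, 4.31]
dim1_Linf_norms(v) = [2.96, 3.36, 3.28, 2.24, 2.48]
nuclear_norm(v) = 18.98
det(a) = -0.06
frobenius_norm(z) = 1.73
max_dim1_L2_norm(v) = 5.17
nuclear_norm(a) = 12.83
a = v @ z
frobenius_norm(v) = 9.55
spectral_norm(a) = 8.41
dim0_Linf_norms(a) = [0.85, 2.56, 1.71, 5.12, 1.78]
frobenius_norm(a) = 8.94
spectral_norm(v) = 6.34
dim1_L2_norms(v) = [5.17, 4.68, 3.95, 3.32, 3.99]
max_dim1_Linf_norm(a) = 5.12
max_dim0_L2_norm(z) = 1.19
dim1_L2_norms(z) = [0.35, 0.64, 0.79, 0.79, 1.11]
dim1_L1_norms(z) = [0.75, 1.13, 1.46, 1.65, 1.84]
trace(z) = 0.15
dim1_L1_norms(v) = [10.76, 9.65, 7.17, 6.38, 8.04]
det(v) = -318.37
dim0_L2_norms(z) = [0.53, 0.88, 0.61, 1.19, 0.41]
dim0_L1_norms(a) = [3.21, 7.09, 6.27, 12.47, 4.26]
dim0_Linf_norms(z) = [0.43, 0.79, 0.51, 0.74, 0.22]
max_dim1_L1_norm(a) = 11.07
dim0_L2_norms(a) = [1.53, 3.86, 2.88, 6.96, 2.42]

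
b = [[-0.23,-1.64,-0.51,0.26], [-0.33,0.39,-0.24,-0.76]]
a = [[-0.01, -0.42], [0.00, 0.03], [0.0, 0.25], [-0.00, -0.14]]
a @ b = [[0.14,-0.15,0.11,0.32], [-0.01,0.01,-0.01,-0.02], [-0.08,0.10,-0.06,-0.19], [0.05,-0.05,0.03,0.11]]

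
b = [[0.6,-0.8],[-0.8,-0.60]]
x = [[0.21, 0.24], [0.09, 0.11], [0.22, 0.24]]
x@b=[[-0.07, -0.31],[-0.03, -0.14],[-0.06, -0.32]]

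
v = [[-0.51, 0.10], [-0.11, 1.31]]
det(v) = -0.66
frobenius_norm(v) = 1.41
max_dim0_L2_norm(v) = 1.31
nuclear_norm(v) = 1.82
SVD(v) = [[0.13, 0.99], [0.99, -0.13]] @ diag([1.3235654257951093, 0.4964620465250205]) @ [[-0.13,0.99], [-0.99,-0.13]]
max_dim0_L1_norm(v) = 1.41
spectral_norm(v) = 1.32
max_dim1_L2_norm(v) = 1.31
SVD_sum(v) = [[-0.02, 0.16], [-0.17, 1.30]] + [[-0.49, -0.06], [0.06, 0.01]]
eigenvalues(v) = [-0.5, 1.3]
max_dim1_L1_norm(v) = 1.42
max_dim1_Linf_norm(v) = 1.31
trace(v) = 0.80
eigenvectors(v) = [[-1.0, -0.06], [-0.06, -1.00]]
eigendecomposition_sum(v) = [[-0.51,0.03], [-0.03,0.00]] + [[-0.0,0.07], [-0.08,1.31]]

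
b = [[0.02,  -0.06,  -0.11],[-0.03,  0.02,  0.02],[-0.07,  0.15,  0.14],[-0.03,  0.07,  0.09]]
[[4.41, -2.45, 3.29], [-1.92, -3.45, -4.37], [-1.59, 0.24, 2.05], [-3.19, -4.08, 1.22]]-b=[[4.39, -2.39, 3.4], [-1.89, -3.47, -4.39], [-1.52, 0.09, 1.91], [-3.16, -4.15, 1.13]]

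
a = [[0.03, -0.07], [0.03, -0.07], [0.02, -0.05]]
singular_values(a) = [0.12, 0.0]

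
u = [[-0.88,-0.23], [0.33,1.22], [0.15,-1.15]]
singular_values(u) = [1.72, 0.9]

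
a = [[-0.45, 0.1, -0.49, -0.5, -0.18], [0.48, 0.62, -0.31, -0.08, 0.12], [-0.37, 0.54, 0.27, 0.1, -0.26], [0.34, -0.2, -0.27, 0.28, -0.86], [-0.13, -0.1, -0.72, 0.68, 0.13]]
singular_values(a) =[1.15, 0.91, 0.88, 0.84, 0.69]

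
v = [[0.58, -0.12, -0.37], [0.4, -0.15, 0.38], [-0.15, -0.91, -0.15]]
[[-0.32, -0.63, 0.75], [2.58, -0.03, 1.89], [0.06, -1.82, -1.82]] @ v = [[-0.55, -0.55, -0.23], [1.20, -2.02, -1.25], [-0.42, 1.92, -0.44]]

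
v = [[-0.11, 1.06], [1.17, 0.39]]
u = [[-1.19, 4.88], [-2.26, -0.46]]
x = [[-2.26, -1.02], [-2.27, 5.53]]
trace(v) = 0.28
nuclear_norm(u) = 7.33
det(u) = 11.58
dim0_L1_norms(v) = [1.28, 1.45]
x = v @ u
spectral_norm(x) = 5.98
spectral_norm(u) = 5.02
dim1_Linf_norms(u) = [4.88, 2.26]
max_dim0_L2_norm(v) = 1.18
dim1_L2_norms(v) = [1.07, 1.23]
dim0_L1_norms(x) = [4.53, 6.55]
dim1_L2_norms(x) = [2.48, 5.98]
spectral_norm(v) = 1.29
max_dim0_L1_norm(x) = 6.55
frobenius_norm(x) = 6.47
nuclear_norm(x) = 8.46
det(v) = -1.28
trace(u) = -1.65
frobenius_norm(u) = 5.53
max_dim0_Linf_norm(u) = 4.88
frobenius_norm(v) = 1.63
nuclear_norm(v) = 2.29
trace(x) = 3.27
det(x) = -14.81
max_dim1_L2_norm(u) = 5.02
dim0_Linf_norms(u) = [2.26, 4.88]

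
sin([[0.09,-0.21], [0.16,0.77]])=[[0.1, -0.19], [0.14, 0.7]]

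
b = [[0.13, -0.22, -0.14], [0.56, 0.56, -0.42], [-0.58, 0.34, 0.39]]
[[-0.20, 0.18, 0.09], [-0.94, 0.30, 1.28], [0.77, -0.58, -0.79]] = b @ [[-0.76, 0.78, 1.68], [-0.17, -0.29, 0.59], [0.99, -0.07, -0.03]]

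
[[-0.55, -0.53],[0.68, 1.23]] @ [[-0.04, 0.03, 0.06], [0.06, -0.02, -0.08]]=[[-0.01, -0.01, 0.01], [0.05, -0.0, -0.06]]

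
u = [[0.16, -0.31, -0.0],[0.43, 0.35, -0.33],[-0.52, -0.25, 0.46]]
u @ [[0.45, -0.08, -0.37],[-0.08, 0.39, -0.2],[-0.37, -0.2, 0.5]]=[[0.10,-0.13,0.0], [0.29,0.17,-0.39], [-0.38,-0.15,0.47]]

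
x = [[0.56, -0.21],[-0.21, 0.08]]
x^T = [[0.56, -0.21], [-0.21, 0.08]]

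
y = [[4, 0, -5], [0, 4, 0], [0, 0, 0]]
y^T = [[4, 0, 0], [0, 4, 0], [-5, 0, 0]]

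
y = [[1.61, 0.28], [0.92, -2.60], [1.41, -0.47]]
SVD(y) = [[-0.24, 0.78], [-0.88, -0.43], [-0.41, 0.46]] @ diag([2.9952993775502077, 1.8745883918469517]) @ [[-0.59, 0.81], [0.81, 0.59]]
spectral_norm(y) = 3.00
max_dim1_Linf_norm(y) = 2.6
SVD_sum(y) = [[0.43, -0.59], [1.56, -2.13], [0.72, -0.98]] + [[1.18, 0.87], [-0.64, -0.47], [0.69, 0.51]]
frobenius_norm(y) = 3.53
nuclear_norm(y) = 4.87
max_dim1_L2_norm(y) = 2.76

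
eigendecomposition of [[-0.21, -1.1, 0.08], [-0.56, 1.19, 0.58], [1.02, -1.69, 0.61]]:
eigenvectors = [[(0.9+0j),(0.25+0.15j),0.25-0.15j], [0.35+0.00j,(-0.12-0.39j),-0.12+0.39j], [-0.25+0.00j,(0.87+0j),(0.87-0j)]]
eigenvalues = [(-0.66+0j), (1.13+0.92j), (1.13-0.92j)]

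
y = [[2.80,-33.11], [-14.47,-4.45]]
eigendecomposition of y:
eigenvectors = [[0.87, 0.79], [-0.49, 0.61]]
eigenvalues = [21.36, -23.01]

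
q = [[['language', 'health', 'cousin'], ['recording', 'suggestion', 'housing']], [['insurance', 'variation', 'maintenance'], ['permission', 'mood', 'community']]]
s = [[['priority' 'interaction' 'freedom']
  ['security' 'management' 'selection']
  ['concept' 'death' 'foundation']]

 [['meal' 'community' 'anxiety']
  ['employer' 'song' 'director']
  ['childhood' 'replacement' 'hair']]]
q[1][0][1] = 'variation'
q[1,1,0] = 'permission'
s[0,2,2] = 'foundation'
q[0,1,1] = 'suggestion'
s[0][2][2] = 'foundation'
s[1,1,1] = 'song'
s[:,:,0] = [['priority', 'security', 'concept'], ['meal', 'employer', 'childhood']]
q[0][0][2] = 'cousin'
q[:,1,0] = ['recording', 'permission']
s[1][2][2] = 'hair'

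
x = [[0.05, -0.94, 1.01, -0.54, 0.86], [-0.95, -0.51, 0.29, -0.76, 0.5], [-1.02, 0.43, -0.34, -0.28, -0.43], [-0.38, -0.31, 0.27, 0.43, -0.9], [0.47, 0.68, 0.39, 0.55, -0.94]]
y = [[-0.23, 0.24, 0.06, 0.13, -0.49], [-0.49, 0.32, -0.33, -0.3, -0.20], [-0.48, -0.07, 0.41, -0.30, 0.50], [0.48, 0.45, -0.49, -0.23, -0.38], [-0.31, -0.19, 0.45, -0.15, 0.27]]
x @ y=[[-0.56, -0.77, 1.38, -0.02, 1.11], [-0.19, -0.85, 0.83, 0.04, 1.14], [0.19, -0.13, -0.4, -0.03, 0.23], [0.6, 0.16, -0.43, -0.00, -0.02], [-0.07, 0.73, -0.73, -0.25, -0.63]]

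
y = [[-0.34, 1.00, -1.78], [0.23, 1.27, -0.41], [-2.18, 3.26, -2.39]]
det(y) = -4.24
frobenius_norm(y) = 5.22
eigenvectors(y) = [[(0.49+0j), -0.34+0.44j, -0.34-0.44j],[(0.05+0j), 0.40+0.39j, (0.4-0.39j)],[(0.87+0j), (0.61+0j), (0.61-0j)]]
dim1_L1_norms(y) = [3.12, 1.91, 7.83]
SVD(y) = [[-0.37, -0.89, -0.27], [-0.21, -0.21, 0.96], [-0.91, 0.41, -0.11]] @ diag([5.052207662334911, 0.9560076571663567, 0.8782067501925356]) @ [[0.41, -0.71, 0.58], [-0.67, 0.20, 0.72], [0.62, 0.68, 0.40]]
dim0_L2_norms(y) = [2.22, 3.64, 3.01]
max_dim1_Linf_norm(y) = 3.26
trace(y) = -1.46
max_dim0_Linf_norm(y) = 3.26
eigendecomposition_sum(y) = [[-1.07-0.00j, 1.19+0.00j, (-1.38+0j)], [(-0.11-0j), (0.13+0j), -0.15+0.00j], [(-1.91-0j), 2.13+0.00j, -2.47+0.00j]] + [[(0.36+0.13j), -0.10+0.58j, -0.20-0.11j], [(0.17-0.35j), (0.57+0.16j), (-0.13+0.19j)], [-0.13-0.40j, 0.57-0.31j, (0.04+0.24j)]] + [[(0.36-0.13j), -0.10-0.58j, -0.20+0.11j], [(0.17+0.35j), 0.57-0.16j, (-0.13-0.19j)], [(-0.13+0.4j), (0.57+0.31j), (0.04-0.24j)]]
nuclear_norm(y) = 6.89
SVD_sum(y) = [[-0.76,1.33,-1.08], [-0.42,0.74,-0.60], [-1.86,3.25,-2.63]] + [[0.57,-0.17,-0.61],[0.13,-0.04,-0.14],[-0.26,0.08,0.28]] + [[-0.15,  -0.16,  -0.09], [0.52,  0.57,  0.33], [-0.06,  -0.06,  -0.04]]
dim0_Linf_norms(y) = [2.18, 3.26, 2.39]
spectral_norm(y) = 5.05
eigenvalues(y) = [(-3.41+0j), (0.98+0.54j), (0.98-0.54j)]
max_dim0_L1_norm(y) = 5.53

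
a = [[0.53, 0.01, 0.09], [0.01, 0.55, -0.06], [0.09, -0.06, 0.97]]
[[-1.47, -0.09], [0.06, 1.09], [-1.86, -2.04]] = a@ [[-2.48, 0.14], [-0.03, 1.76], [-1.69, -2.01]]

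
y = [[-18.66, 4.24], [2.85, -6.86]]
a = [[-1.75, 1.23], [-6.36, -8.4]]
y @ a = [[5.69,  -58.57],[38.64,  61.13]]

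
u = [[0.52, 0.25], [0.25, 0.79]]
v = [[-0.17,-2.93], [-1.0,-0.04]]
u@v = [[-0.34, -1.53], [-0.83, -0.76]]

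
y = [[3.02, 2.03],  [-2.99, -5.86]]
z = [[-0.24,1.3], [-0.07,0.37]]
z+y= [[2.78, 3.33], [-3.06, -5.49]]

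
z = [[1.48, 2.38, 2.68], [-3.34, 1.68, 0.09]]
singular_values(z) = [3.92, 3.69]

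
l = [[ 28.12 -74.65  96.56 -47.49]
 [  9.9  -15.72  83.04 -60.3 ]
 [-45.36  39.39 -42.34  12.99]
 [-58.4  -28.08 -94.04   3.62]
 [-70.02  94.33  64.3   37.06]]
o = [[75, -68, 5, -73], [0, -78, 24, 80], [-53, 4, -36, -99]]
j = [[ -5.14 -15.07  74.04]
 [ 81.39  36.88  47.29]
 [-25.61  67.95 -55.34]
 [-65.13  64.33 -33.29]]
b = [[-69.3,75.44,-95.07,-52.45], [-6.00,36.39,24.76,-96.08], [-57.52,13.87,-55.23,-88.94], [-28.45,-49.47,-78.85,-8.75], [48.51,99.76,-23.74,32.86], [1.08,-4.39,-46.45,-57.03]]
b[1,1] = 36.39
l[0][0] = 28.12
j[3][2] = -33.29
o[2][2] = -36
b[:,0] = [-69.3, -6.0, -57.52, -28.45, 48.51, 1.08]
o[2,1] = 4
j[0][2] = 74.04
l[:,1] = [-74.65, -15.72, 39.39, -28.08, 94.33]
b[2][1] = 13.87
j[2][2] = -55.34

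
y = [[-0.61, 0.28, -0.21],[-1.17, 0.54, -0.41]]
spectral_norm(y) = 1.52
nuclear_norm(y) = 1.53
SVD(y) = [[-0.46, -0.89], [-0.89, 0.46]] @ diag([1.5242012427256941, 0.0032514109937892563]) @ [[0.87, -0.40, 0.3], [0.41, 0.23, -0.88]]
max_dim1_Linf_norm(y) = 1.17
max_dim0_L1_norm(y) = 1.78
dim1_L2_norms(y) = [0.7, 1.35]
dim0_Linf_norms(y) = [1.17, 0.54, 0.41]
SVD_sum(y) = [[-0.61, 0.28, -0.21], [-1.17, 0.54, -0.41]] + [[-0.00, -0.0, 0.00], [0.00, 0.0, -0.00]]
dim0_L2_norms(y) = [1.32, 0.61, 0.46]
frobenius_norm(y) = 1.52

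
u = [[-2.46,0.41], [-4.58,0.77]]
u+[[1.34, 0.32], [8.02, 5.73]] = [[-1.12, 0.73], [3.44, 6.5]]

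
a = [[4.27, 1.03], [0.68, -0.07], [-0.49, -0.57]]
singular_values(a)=[4.48, 0.49]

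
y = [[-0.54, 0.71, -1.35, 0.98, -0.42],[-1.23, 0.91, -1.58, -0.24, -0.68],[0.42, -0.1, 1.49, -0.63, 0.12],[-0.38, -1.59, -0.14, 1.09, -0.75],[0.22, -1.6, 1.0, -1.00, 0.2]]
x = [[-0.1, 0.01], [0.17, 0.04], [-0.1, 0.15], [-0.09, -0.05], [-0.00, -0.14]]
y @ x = [[0.22,  -0.17], [0.46,  -0.11], [-0.15,  0.24], [-0.32,  -0.04], [-0.3,  0.11]]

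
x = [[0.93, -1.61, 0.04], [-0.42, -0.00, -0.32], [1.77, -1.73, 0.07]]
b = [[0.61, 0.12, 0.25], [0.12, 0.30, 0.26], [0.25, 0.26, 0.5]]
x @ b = [[0.38,  -0.36,  -0.17], [-0.34,  -0.13,  -0.26], [0.89,  -0.29,  0.03]]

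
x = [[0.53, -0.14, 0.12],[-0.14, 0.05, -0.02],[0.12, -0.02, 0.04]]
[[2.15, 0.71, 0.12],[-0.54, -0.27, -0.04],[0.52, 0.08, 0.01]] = x @ [[3.38, 0.70, 1.65],  [-0.26, -4.23, 2.38],  [2.67, -2.15, -3.55]]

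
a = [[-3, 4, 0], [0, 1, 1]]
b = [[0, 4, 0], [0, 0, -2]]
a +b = [[-3, 8, 0], [0, 1, -1]]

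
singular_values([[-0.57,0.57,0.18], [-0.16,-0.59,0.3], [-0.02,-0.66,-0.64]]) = [1.16, 0.62, 0.52]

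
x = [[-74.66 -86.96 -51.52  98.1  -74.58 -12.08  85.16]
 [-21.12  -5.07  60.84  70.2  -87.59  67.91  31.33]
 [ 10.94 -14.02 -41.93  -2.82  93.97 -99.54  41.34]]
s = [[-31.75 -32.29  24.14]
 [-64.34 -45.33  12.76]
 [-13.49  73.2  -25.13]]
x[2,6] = 41.34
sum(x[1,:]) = 116.5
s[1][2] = 12.76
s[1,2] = 12.76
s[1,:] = [-64.34, -45.33, 12.76]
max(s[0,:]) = 24.14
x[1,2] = 60.84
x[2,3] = -2.82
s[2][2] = -25.13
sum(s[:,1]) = -4.420000000000002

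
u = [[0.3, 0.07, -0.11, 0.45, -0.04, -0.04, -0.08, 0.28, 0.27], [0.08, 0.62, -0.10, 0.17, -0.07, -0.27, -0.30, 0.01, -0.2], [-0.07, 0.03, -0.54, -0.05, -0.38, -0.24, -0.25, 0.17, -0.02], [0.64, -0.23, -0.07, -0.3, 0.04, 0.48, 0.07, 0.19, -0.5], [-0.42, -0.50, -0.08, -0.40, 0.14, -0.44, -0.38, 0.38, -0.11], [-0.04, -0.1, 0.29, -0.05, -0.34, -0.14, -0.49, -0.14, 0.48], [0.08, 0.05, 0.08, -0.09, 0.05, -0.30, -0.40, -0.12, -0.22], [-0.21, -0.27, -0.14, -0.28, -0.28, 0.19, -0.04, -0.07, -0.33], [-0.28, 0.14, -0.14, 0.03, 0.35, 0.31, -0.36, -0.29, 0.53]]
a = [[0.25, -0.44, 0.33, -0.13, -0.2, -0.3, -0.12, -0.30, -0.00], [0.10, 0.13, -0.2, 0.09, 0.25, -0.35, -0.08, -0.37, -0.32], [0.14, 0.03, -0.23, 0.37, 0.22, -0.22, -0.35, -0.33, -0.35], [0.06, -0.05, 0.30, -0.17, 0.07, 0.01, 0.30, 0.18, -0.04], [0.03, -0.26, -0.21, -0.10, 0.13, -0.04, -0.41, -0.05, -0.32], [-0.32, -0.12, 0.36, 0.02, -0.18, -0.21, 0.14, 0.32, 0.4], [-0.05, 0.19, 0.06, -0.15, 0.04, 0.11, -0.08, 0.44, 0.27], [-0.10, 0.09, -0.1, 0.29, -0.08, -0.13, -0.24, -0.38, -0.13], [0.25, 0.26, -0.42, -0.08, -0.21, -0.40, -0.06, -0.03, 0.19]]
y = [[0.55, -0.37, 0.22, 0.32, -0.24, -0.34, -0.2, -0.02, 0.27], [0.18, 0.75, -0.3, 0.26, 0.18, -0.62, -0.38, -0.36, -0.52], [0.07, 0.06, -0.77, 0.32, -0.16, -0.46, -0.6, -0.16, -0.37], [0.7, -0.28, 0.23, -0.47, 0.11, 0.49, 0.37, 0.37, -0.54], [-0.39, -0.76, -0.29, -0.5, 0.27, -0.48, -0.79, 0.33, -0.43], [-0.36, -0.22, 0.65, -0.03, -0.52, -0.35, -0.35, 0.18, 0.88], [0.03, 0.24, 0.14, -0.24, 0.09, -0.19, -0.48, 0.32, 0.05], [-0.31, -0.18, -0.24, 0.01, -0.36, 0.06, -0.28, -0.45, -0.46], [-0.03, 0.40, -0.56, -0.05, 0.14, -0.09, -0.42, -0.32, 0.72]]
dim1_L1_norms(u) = [1.64, 1.82, 1.75, 2.52, 2.85, 2.07, 1.39, 1.81, 2.43]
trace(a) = -0.37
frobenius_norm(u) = 2.50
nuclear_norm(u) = 6.67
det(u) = 0.01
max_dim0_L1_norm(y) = 4.24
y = u + a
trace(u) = 0.14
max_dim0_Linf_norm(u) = 0.64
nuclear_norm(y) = 9.10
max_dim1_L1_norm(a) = 2.24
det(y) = -0.10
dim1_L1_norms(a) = [2.07, 1.89, 2.24, 1.18, 1.55, 2.07, 1.39, 1.54, 1.9]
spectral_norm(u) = 1.32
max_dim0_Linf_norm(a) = 0.44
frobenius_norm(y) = 3.54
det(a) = -0.00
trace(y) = -0.23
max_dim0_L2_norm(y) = 1.57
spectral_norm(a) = 1.45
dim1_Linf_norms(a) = [0.44, 0.37, 0.37, 0.3, 0.41, 0.4, 0.44, 0.38, 0.42]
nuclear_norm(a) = 5.11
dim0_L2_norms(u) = [0.9, 0.89, 0.67, 0.76, 0.7, 0.89, 0.92, 0.64, 1.02]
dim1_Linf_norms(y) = [0.55, 0.75, 0.77, 0.7, 0.79, 0.88, 0.48, 0.46, 0.72]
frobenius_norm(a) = 2.08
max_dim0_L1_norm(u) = 2.66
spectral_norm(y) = 1.99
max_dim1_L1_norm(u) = 2.85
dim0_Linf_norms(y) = [0.7, 0.76, 0.77, 0.5, 0.52, 0.62, 0.79, 0.45, 0.88]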